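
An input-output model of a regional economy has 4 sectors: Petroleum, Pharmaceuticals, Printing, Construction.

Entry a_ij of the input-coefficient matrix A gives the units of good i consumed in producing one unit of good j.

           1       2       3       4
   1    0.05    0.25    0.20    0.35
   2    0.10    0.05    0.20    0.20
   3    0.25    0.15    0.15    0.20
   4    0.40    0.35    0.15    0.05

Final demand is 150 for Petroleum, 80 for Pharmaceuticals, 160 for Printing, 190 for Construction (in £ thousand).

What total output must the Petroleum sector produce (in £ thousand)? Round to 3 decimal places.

I − A =
  [   0.95    -0.25    -0.20    -0.35]
  [  -0.10     0.95    -0.20    -0.20]
  [  -0.25    -0.15     0.85    -0.20]
  [  -0.40    -0.35    -0.15     0.95]
Compute the cofactors C_ij = (−1)^(i+j)·(3×3 minor ij) of I−A; the adjugate is their transpose:
adj(I−A) = Cᵀ =
  [ 0.632125   0.348875   0.295875   0.368625]
  [ 0.216750   0.543000   0.221250   0.240750]
  [ 0.317375   0.290875   0.601875   0.304875]
  [ 0.396125   0.392875   0.301125   0.654375]
det(I−A) = Σ_j (I−A)_1j·C_1j = (0.95)(0.632125) + (-0.25)(0.216750) + (-0.20)(0.317375) + (-0.35)(0.396125) = 0.3442125
(I − A)⁻¹ = adj(I−A) / det(I−A) ≈
  [   1.8364     1.0135     0.8596     1.0709]
  [   0.6297     1.5775     0.6428     0.6994]
  [   0.9220     0.8450     1.7486     0.8857]
  [   1.1508     1.1414     0.8748     1.9011]
x = (I − A)⁻¹ d = adj(I−A)·d / det(I−A), with det(I−A) = 0.3442125:
  x_1 = (0.632125·150 + 0.348875·80 + 0.295875·160 + 0.368625·190) / 0.3442125 = 240.1075 / 0.3442125 ≈ 697.556
  x_2 = (0.216750·150 + 0.543000·80 + 0.221250·160 + 0.240750·190) / 0.3442125 = 157.095 / 0.3442125 ≈ 456.390
  x_3 = (0.317375·150 + 0.290875·80 + 0.601875·160 + 0.304875·190) / 0.3442125 = 225.1025 / 0.3442125 ≈ 653.964
  x_4 = (0.396125·150 + 0.392875·80 + 0.301125·160 + 0.654375·190) / 0.3442125 = 263.36 / 0.3442125 ≈ 765.109

x_1 = 697.556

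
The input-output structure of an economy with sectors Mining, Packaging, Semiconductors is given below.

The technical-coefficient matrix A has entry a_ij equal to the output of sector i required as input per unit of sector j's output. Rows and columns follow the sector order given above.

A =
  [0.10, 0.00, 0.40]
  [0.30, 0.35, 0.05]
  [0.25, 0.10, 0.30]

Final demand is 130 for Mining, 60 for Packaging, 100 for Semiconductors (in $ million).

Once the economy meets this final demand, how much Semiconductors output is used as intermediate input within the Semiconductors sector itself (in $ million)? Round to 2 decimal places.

z_SS = 81.33

I − A =
  [   0.90     0.00    -0.40]
  [  -0.30     0.65    -0.05]
  [  -0.25    -0.10     0.70]
Cofactors of I−A, C_ij = (−1)^(i+j)·(minor ij) (rows/columns in the sector order above):
  C_11 = (0.65)(0.70) − (-0.05)(-0.10) = 0.4500
  C_12 = −[(-0.30)(0.70) − (-0.05)(-0.25)] = 0.2225
  C_13 = (-0.30)(-0.10) − (0.65)(-0.25) = 0.1925
  C_21 = −[(0.00)(0.70) − (-0.40)(-0.10)] = 0.0400
  C_22 = (0.90)(0.70) − (-0.40)(-0.25) = 0.5300
  C_23 = −[(0.90)(-0.10) − (0.00)(-0.25)] = 0.0900
  C_31 = (0.00)(-0.05) − (-0.40)(0.65) = 0.2600
  C_32 = −[(0.90)(-0.05) − (-0.40)(-0.30)] = 0.1650
  C_33 = (0.90)(0.65) − (0.00)(-0.30) = 0.5850
det(I−A) = Σ_j (I−A)_1j·C_1j = (0.90)(0.4500) + (0.00)(0.2225) + (-0.40)(0.1925) = 0.3280
adj(I−A) = Cᵀ =
  [ 0.4500   0.0400   0.2600]
  [ 0.2225   0.5300   0.1650]
  [ 0.1925   0.0900   0.5850]
(I − A)⁻¹ = adj(I−A) / det(I−A) ≈
  [   1.3720     0.1220     0.7927]
  [   0.6784     1.6159     0.5030]
  [   0.5869     0.2744     1.7835]
First solve x = (I − A)⁻¹ d = adj(I−A)·d / det(I−A); in particular x_S = (0.1925·130 + 0.0900·60 + 0.5850·100) / 0.3280 = 88.925 / 0.3280 ≈ 271.1128.
Intermediate flow from S to S: z_SS = a_SS · x_S = 0.30 × 88.925 / 0.3280 = 26.6775 / 0.3280 ≈ 81.33.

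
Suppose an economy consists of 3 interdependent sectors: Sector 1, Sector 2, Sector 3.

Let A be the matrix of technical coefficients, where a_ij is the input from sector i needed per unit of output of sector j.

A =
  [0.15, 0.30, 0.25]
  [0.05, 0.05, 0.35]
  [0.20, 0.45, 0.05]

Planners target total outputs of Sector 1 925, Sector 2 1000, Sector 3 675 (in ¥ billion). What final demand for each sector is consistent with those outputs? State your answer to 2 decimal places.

d_1 = 317.50, d_2 = 667.50, d_3 = 6.25

I − A =
  [   0.85    -0.30    -0.25]
  [  -0.05     0.95    -0.35]
  [  -0.20    -0.45     0.95]
d = (I − A) x:
  d_1 = (+0.85)·925 + (-0.30)·1000 + (-0.25)·675 = 317.50
  d_2 = (-0.05)·925 + (+0.95)·1000 + (-0.35)·675 = 667.50
  d_3 = (-0.20)·925 + (-0.45)·1000 + (+0.95)·675 = 6.25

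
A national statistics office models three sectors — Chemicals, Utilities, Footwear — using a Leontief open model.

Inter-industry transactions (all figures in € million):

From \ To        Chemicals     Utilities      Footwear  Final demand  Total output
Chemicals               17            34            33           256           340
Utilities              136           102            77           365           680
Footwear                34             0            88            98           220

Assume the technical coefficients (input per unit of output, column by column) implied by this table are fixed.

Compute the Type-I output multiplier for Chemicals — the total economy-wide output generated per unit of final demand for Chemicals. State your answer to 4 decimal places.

Technical coefficients a_ij = z_ij / X_j:
  a_CC = 17/340 = 0.05, a_UC = 136/340 = 0.40, a_FC = 34/340 = 0.10
  a_CU = 34/680 = 0.05, a_UU = 102/680 = 0.15, a_FU = 0/680 = 0.00
  a_CF = 33/220 = 0.15, a_UF = 77/220 = 0.35, a_FF = 88/220 = 0.40
I − A =
  [   0.95    -0.05    -0.15]
  [  -0.40     0.85    -0.35]
  [  -0.10     0.00     0.60]
Cofactors of I−A, C_ij = (−1)^(i+j)·(minor ij) (rows/columns in the sector order above):
  C_11 = (0.85)(0.60) − (-0.35)(0.00) = 0.5100
  C_12 = −[(-0.40)(0.60) − (-0.35)(-0.10)] = 0.2750
  C_13 = (-0.40)(0.00) − (0.85)(-0.10) = 0.0850
  C_21 = −[(-0.05)(0.60) − (-0.15)(0.00)] = 0.0300
  C_22 = (0.95)(0.60) − (-0.15)(-0.10) = 0.5550
  C_23 = −[(0.95)(0.00) − (-0.05)(-0.10)] = 0.0050
  C_31 = (-0.05)(-0.35) − (-0.15)(0.85) = 0.1450
  C_32 = −[(0.95)(-0.35) − (-0.15)(-0.40)] = 0.3925
  C_33 = (0.95)(0.85) − (-0.05)(-0.40) = 0.7875
det(I−A) = Σ_j (I−A)_1j·C_1j = (0.95)(0.5100) + (-0.05)(0.2750) + (-0.15)(0.0850) = 0.4580
adj(I−A) = Cᵀ =
  [ 0.5100   0.0300   0.1450]
  [ 0.2750   0.5550   0.3925]
  [ 0.0850   0.0050   0.7875]
(I − A)⁻¹ = adj(I−A) / det(I−A) ≈
  [   1.11354     0.06550     0.31659]
  [   0.60044     1.21179     0.85699]
  [   0.18559     0.01092     1.71943]
The output multiplier for sector j is the column-j sum of the Leontief inverse (I − A)⁻¹ = adj(I−A) / det(I−A).
Column C of adj(I−A): (0.5100, 0.2750, 0.0850); det(I−A) = 0.4580.
m_C = (0.5100 + 0.2750 + 0.0850) / 0.4580 = 0.87 / 0.4580 ≈ 1.8996.

m_C = 1.8996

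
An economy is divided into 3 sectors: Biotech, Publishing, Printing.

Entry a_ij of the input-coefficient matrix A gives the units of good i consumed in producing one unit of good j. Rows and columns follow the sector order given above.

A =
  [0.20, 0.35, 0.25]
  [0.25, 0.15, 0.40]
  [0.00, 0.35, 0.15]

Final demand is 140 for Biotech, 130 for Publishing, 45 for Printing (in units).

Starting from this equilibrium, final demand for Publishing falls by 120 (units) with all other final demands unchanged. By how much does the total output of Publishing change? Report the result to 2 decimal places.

I − A =
  [   0.80    -0.35    -0.25]
  [  -0.25     0.85    -0.40]
  [   0.00    -0.35     0.85]
Cofactors of I−A, C_ij = (−1)^(i+j)·(minor ij) (rows/columns in the sector order above):
  C_11 = (0.85)(0.85) − (-0.40)(-0.35) = 0.5825
  C_12 = −[(-0.25)(0.85) − (-0.40)(0.00)] = 0.2125
  C_13 = (-0.25)(-0.35) − (0.85)(0.00) = 0.0875
  C_21 = −[(-0.35)(0.85) − (-0.25)(-0.35)] = 0.3850
  C_22 = (0.80)(0.85) − (-0.25)(0.00) = 0.6800
  C_23 = −[(0.80)(-0.35) − (-0.35)(0.00)] = 0.2800
  C_31 = (-0.35)(-0.40) − (-0.25)(0.85) = 0.3525
  C_32 = −[(0.80)(-0.40) − (-0.25)(-0.25)] = 0.3825
  C_33 = (0.80)(0.85) − (-0.35)(-0.25) = 0.5925
det(I−A) = Σ_j (I−A)_1j·C_1j = (0.80)(0.5825) + (-0.35)(0.2125) + (-0.25)(0.0875) = 0.36975
adj(I−A) = Cᵀ =
  [ 0.5825   0.3850   0.3525]
  [ 0.2125   0.6800   0.3825]
  [ 0.0875   0.2800   0.5925]
(I − A)⁻¹ = adj(I−A) / det(I−A) ≈
  [   1.5754     1.0412     0.9533]
  [   0.5747     1.8391     1.0345]
  [   0.2366     0.7573     1.6024]
Δx = (I − A)⁻¹ Δd with Δd having -120 in the Publishing component and 0 elsewhere.
So Δx_2 = L_22 · (-120), where L_22 = adj(I−A)_22 / det(I−A) = 0.6800 / 0.36975.
Δx_2 = 0.6800 × (-120) / 0.36975 = -81.60 / 0.36975 ≈ -220.69.

Δx_2 = -220.69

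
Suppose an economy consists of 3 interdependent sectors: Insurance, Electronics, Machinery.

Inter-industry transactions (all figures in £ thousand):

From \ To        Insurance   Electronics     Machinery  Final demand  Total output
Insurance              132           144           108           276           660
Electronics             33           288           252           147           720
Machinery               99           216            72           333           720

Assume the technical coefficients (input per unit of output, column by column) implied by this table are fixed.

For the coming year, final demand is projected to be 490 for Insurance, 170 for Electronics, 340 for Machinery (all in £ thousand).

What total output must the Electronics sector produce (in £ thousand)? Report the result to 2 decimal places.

Technical coefficients a_ij = z_ij / X_j:
  a_11 = 132/660 = 0.20, a_21 = 33/660 = 0.05, a_31 = 99/660 = 0.15
  a_12 = 144/720 = 0.20, a_22 = 288/720 = 0.40, a_32 = 216/720 = 0.30
  a_13 = 108/720 = 0.15, a_23 = 252/720 = 0.35, a_33 = 72/720 = 0.10
I − A =
  [   0.80    -0.20    -0.15]
  [  -0.05     0.60    -0.35]
  [  -0.15    -0.30     0.90]
Cofactors of I−A, C_ij = (−1)^(i+j)·(minor ij) (rows/columns in the sector order above):
  C_11 = (0.60)(0.90) − (-0.35)(-0.30) = 0.4350
  C_12 = −[(-0.05)(0.90) − (-0.35)(-0.15)] = 0.0975
  C_13 = (-0.05)(-0.30) − (0.60)(-0.15) = 0.1050
  C_21 = −[(-0.20)(0.90) − (-0.15)(-0.30)] = 0.2250
  C_22 = (0.80)(0.90) − (-0.15)(-0.15) = 0.6975
  C_23 = −[(0.80)(-0.30) − (-0.20)(-0.15)] = 0.2700
  C_31 = (-0.20)(-0.35) − (-0.15)(0.60) = 0.1600
  C_32 = −[(0.80)(-0.35) − (-0.15)(-0.05)] = 0.2875
  C_33 = (0.80)(0.60) − (-0.20)(-0.05) = 0.4700
det(I−A) = Σ_j (I−A)_1j·C_1j = (0.80)(0.4350) + (-0.20)(0.0975) + (-0.15)(0.1050) = 0.31275
adj(I−A) = Cᵀ =
  [ 0.4350   0.2250   0.1600]
  [ 0.0975   0.6975   0.2875]
  [ 0.1050   0.2700   0.4700]
(I − A)⁻¹ = adj(I−A) / det(I−A) ≈
  [   1.3909     0.7194     0.5116]
  [   0.3118     2.2302     0.9193]
  [   0.3357     0.8633     1.5028]
x = (I − A)⁻¹ d = adj(I−A)·d / det(I−A), with det(I−A) = 0.31275:
  x_1 = (0.4350·490 + 0.2250·170 + 0.1600·340) / 0.31275 = 305.80 / 0.31275 ≈ 977.78
  x_2 = (0.0975·490 + 0.6975·170 + 0.2875·340) / 0.31275 = 264.10 / 0.31275 ≈ 844.44
  x_3 = (0.1050·490 + 0.2700·170 + 0.4700·340) / 0.31275 = 257.15 / 0.31275 ≈ 822.22

x_2 = 844.44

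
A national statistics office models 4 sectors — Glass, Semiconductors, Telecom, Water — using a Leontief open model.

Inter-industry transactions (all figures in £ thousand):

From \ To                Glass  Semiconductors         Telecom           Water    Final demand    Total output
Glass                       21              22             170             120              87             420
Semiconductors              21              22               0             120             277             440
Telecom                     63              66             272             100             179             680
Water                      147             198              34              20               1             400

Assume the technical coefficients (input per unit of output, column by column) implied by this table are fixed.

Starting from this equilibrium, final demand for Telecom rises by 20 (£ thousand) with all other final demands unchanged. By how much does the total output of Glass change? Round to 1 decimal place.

Technical coefficients a_ij = z_ij / X_j:
  a_GG = 21/420 = 0.05, a_SG = 21/420 = 0.05, a_TG = 63/420 = 0.15, a_WG = 147/420 = 0.35
  a_GS = 22/440 = 0.05, a_SS = 22/440 = 0.05, a_TS = 66/440 = 0.15, a_WS = 198/440 = 0.45
  a_GT = 170/680 = 0.25, a_ST = 0/680 = 0.00, a_TT = 272/680 = 0.40, a_WT = 34/680 = 0.05
  a_GW = 120/400 = 0.30, a_SW = 120/400 = 0.30, a_TW = 100/400 = 0.25, a_WW = 20/400 = 0.05
I − A =
  [   0.95    -0.05    -0.25    -0.30]
  [  -0.05     0.95     0.00    -0.30]
  [  -0.15    -0.15     0.60    -0.25]
  [  -0.35    -0.45    -0.05     0.95]
Compute the cofactors C_ij = (−1)^(i+j)·(3×3 minor ij) of I−A; the adjugate is their transpose:
adj(I−A) = Cᵀ =
  [ 0.446375   0.174875   0.206875   0.250625]
  [ 0.093125   0.406875   0.053125   0.171875]
  [ 0.226750   0.258250   0.615000   0.315000]
  [ 0.220500   0.270750   0.133750   0.502500]
det(I−A) = Σ_j (I−A)_1j·C_1j = (0.95)(0.446375) + (-0.05)(0.093125) + (-0.25)(0.226750) + (-0.30)(0.220500) = 0.2965625
(I − A)⁻¹ = adj(I−A) / det(I−A) ≈
  [   1.5052     0.5897     0.6976     0.8451]
  [   0.3140     1.3720     0.1791     0.5796]
  [   0.7646     0.8708     2.0738     1.0622]
  [   0.7435     0.9130     0.4510     1.6944]
Δx = (I − A)⁻¹ Δd with Δd having +20 in the Telecom component and 0 elsewhere.
So Δx_G = L_GT · (+20), where L_GT = adj(I−A)_GT / det(I−A) = 0.206875 / 0.2965625.
Δx_G = 0.206875 × (+20) / 0.2965625 = 4.1375 / 0.2965625 ≈ 14.0.

Δx_G = 14.0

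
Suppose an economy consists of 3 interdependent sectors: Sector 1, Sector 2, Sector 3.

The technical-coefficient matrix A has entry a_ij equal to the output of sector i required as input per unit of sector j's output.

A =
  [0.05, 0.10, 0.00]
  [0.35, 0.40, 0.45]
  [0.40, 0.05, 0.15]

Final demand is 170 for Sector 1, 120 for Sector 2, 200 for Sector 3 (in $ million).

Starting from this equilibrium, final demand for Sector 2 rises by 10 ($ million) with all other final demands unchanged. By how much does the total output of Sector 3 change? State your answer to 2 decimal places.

I − A =
  [   0.95    -0.10     0.00]
  [  -0.35     0.60    -0.45]
  [  -0.40    -0.05     0.85]
Cofactors of I−A, C_ij = (−1)^(i+j)·(minor ij) (rows/columns in the sector order above):
  C_11 = (0.60)(0.85) − (-0.45)(-0.05) = 0.4875
  C_12 = −[(-0.35)(0.85) − (-0.45)(-0.40)] = 0.4775
  C_13 = (-0.35)(-0.05) − (0.60)(-0.40) = 0.2575
  C_21 = −[(-0.10)(0.85) − (0.00)(-0.05)] = 0.0850
  C_22 = (0.95)(0.85) − (0.00)(-0.40) = 0.8075
  C_23 = −[(0.95)(-0.05) − (-0.10)(-0.40)] = 0.0875
  C_31 = (-0.10)(-0.45) − (0.00)(0.60) = 0.0450
  C_32 = −[(0.95)(-0.45) − (0.00)(-0.35)] = 0.4275
  C_33 = (0.95)(0.60) − (-0.10)(-0.35) = 0.5350
det(I−A) = Σ_j (I−A)_1j·C_1j = (0.95)(0.4875) + (-0.10)(0.4775) + (0.00)(0.2575) = 0.415375
adj(I−A) = Cᵀ =
  [ 0.4875   0.0850   0.0450]
  [ 0.4775   0.8075   0.4275]
  [ 0.2575   0.0875   0.5350]
(I − A)⁻¹ = adj(I−A) / det(I−A) ≈
  [   1.1736     0.2046     0.1083]
  [   1.1496     1.9440     1.0292]
  [   0.6199     0.2107     1.2880]
Δx = (I − A)⁻¹ Δd with Δd having +10 in the Sector 2 component and 0 elsewhere.
So Δx_3 = L_32 · (+10), where L_32 = adj(I−A)_32 / det(I−A) = 0.0875 / 0.415375.
Δx_3 = 0.0875 × (+10) / 0.415375 = 0.875 / 0.415375 ≈ 2.11.

Δx_3 = 2.11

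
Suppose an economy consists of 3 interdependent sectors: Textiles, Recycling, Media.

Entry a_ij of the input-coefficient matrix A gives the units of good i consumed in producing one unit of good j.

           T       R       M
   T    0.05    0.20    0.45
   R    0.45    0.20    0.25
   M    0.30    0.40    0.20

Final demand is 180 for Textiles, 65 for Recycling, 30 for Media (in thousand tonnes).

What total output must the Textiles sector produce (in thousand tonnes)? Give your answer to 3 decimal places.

x_T = 555.274

I − A =
  [   0.95    -0.20    -0.45]
  [  -0.45     0.80    -0.25]
  [  -0.30    -0.40     0.80]
Cofactors of I−A, C_ij = (−1)^(i+j)·(minor ij) (rows/columns in the sector order above):
  C_11 = (0.80)(0.80) − (-0.25)(-0.40) = 0.5400
  C_12 = −[(-0.45)(0.80) − (-0.25)(-0.30)] = 0.4350
  C_13 = (-0.45)(-0.40) − (0.80)(-0.30) = 0.4200
  C_21 = −[(-0.20)(0.80) − (-0.45)(-0.40)] = 0.3400
  C_22 = (0.95)(0.80) − (-0.45)(-0.30) = 0.6250
  C_23 = −[(0.95)(-0.40) − (-0.20)(-0.30)] = 0.4400
  C_31 = (-0.20)(-0.25) − (-0.45)(0.80) = 0.4100
  C_32 = −[(0.95)(-0.25) − (-0.45)(-0.45)] = 0.4400
  C_33 = (0.95)(0.80) − (-0.20)(-0.45) = 0.6700
det(I−A) = Σ_j (I−A)_1j·C_1j = (0.95)(0.5400) + (-0.20)(0.4350) + (-0.45)(0.4200) = 0.2370
adj(I−A) = Cᵀ =
  [ 0.5400   0.3400   0.4100]
  [ 0.4350   0.6250   0.4400]
  [ 0.4200   0.4400   0.6700]
(I − A)⁻¹ = adj(I−A) / det(I−A) ≈
  [   2.2785     1.4346     1.7300]
  [   1.8354     2.6371     1.8565]
  [   1.7722     1.8565     2.8270]
x = (I − A)⁻¹ d = adj(I−A)·d / det(I−A), with det(I−A) = 0.2370:
  x_T = (0.5400·180 + 0.3400·65 + 0.4100·30) / 0.2370 = 131.60 / 0.2370 ≈ 555.274
  x_R = (0.4350·180 + 0.6250·65 + 0.4400·30) / 0.2370 = 132.125 / 0.2370 ≈ 557.489
  x_M = (0.4200·180 + 0.4400·65 + 0.6700·30) / 0.2370 = 124.30 / 0.2370 ≈ 524.473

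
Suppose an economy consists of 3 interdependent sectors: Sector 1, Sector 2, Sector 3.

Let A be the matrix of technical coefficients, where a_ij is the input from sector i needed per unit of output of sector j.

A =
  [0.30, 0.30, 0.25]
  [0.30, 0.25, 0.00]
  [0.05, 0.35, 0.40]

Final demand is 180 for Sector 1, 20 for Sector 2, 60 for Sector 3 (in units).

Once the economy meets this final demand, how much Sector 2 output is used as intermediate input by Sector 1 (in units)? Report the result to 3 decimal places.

z_21 = 129.917

I − A =
  [   0.70    -0.30    -0.25]
  [  -0.30     0.75     0.00]
  [  -0.05    -0.35     0.60]
Cofactors of I−A, C_ij = (−1)^(i+j)·(minor ij) (rows/columns in the sector order above):
  C_11 = (0.75)(0.60) − (0.00)(-0.35) = 0.4500
  C_12 = −[(-0.30)(0.60) − (0.00)(-0.05)] = 0.1800
  C_13 = (-0.30)(-0.35) − (0.75)(-0.05) = 0.1425
  C_21 = −[(-0.30)(0.60) − (-0.25)(-0.35)] = 0.2675
  C_22 = (0.70)(0.60) − (-0.25)(-0.05) = 0.4075
  C_23 = −[(0.70)(-0.35) − (-0.30)(-0.05)] = 0.2600
  C_31 = (-0.30)(0.00) − (-0.25)(0.75) = 0.1875
  C_32 = −[(0.70)(0.00) − (-0.25)(-0.30)] = 0.0750
  C_33 = (0.70)(0.75) − (-0.30)(-0.30) = 0.4350
det(I−A) = Σ_j (I−A)_1j·C_1j = (0.70)(0.4500) + (-0.30)(0.1800) + (-0.25)(0.1425) = 0.225375
adj(I−A) = Cᵀ =
  [ 0.4500   0.2675   0.1875]
  [ 0.1800   0.4075   0.0750]
  [ 0.1425   0.2600   0.4350]
(I − A)⁻¹ = adj(I−A) / det(I−A) ≈
  [   1.9967     1.1869     0.8319]
  [   0.7987     1.8081     0.3328]
  [   0.6323     1.1536     1.9301]
First solve x = (I − A)⁻¹ d = adj(I−A)·d / det(I−A); in particular x_1 = (0.4500·180 + 0.2675·20 + 0.1875·60) / 0.225375 = 97.60 / 0.225375 ≈ 433.05602.
Intermediate flow from 2 to 1: z_21 = a_21 · x_1 = 0.30 × 97.60 / 0.225375 = 29.28 / 0.225375 ≈ 129.917.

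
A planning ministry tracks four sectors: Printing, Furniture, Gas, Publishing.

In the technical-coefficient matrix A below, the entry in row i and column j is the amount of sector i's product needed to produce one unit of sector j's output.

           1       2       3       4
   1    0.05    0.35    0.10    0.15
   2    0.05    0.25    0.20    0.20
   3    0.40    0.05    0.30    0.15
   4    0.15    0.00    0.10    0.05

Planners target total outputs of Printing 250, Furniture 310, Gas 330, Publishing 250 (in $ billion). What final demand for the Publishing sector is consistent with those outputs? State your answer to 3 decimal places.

I − A =
  [   0.95    -0.35    -0.10    -0.15]
  [  -0.05     0.75    -0.20    -0.20]
  [  -0.40    -0.05     0.70    -0.15]
  [  -0.15     0.00    -0.10     0.95]
d = (I − A) x:
  d_1 = (+0.95)·250 + (-0.35)·310 + (-0.10)·330 + (-0.15)·250 = 58.500
  d_2 = (-0.05)·250 + (+0.75)·310 + (-0.20)·330 + (-0.20)·250 = 104.000
  d_3 = (-0.40)·250 + (-0.05)·310 + (+0.70)·330 + (-0.15)·250 = 78.000
  d_4 = (-0.15)·250 + (+0.00)·310 + (-0.10)·330 + (+0.95)·250 = 167.000

d_4 = 167.000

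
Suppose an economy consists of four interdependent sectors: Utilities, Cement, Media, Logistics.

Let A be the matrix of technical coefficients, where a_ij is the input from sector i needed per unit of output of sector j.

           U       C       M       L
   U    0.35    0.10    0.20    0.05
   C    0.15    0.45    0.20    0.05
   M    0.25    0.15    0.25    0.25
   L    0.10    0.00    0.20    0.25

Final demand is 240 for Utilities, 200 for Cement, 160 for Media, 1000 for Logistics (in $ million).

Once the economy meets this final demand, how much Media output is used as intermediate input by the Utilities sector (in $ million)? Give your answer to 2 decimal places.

I − A =
  [   0.65    -0.10    -0.20    -0.05]
  [  -0.15     0.55    -0.20    -0.05]
  [  -0.25    -0.15     0.75    -0.25]
  [  -0.10     0.00    -0.20     0.75]
Compute the cofactors C_ij = (−1)^(i+j)·(3×3 minor ij) of I−A; the adjugate is their transpose:
adj(I−A) = Cᵀ =
  [ 0.257875   0.075250   0.104000   0.056875]
  [ 0.125625   0.284375   0.128000   0.070000]
  [ 0.134500   0.093625   0.253625   0.099750]
  [ 0.070250   0.035000   0.081500   0.200375]
det(I−A) = Σ_j (I−A)_1j·C_1j = (0.65)(0.257875) + (-0.10)(0.125625) + (-0.20)(0.134500) + (-0.05)(0.070250) = 0.12464375
(I − A)⁻¹ = adj(I−A) / det(I−A) ≈
  [   2.0689     0.6037     0.8344     0.4563]
  [   1.0079     2.2815     1.0269     0.5616]
  [   1.0791     0.7511     2.0348     0.8003]
  [   0.5636     0.2808     0.6539     1.6076]
First solve x = (I − A)⁻¹ d = adj(I−A)·d / det(I−A); in particular x_U = (0.257875·240 + 0.075250·200 + 0.104000·160 + 0.056875·1000) / 0.12464375 = 150.455 / 0.12464375 ≈ 1207.0802.
Intermediate flow from M to U: z_MU = a_MU · x_U = 0.25 × 150.455 / 0.12464375 = 37.61375 / 0.12464375 ≈ 301.77.

z_MU = 301.77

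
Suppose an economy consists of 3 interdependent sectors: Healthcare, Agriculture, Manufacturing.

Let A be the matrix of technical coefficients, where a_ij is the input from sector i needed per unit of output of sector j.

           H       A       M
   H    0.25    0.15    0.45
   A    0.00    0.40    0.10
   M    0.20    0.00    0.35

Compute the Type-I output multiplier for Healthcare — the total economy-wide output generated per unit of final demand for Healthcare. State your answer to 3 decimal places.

I − A =
  [   0.75    -0.15    -0.45]
  [   0.00     0.60    -0.10]
  [  -0.20     0.00     0.65]
Cofactors of I−A, C_ij = (−1)^(i+j)·(minor ij) (rows/columns in the sector order above):
  C_11 = (0.60)(0.65) − (-0.10)(0.00) = 0.3900
  C_12 = −[(0.00)(0.65) − (-0.10)(-0.20)] = 0.0200
  C_13 = (0.00)(0.00) − (0.60)(-0.20) = 0.1200
  C_21 = −[(-0.15)(0.65) − (-0.45)(0.00)] = 0.0975
  C_22 = (0.75)(0.65) − (-0.45)(-0.20) = 0.3975
  C_23 = −[(0.75)(0.00) − (-0.15)(-0.20)] = 0.0300
  C_31 = (-0.15)(-0.10) − (-0.45)(0.60) = 0.2850
  C_32 = −[(0.75)(-0.10) − (-0.45)(0.00)] = 0.0750
  C_33 = (0.75)(0.60) − (-0.15)(0.00) = 0.4500
det(I−A) = Σ_j (I−A)_1j·C_1j = (0.75)(0.3900) + (-0.15)(0.0200) + (-0.45)(0.1200) = 0.2355
adj(I−A) = Cᵀ =
  [ 0.3900   0.0975   0.2850]
  [ 0.0200   0.3975   0.0750]
  [ 0.1200   0.0300   0.4500]
(I − A)⁻¹ = adj(I−A) / det(I−A) ≈
  [   1.6561     0.4140     1.2102]
  [   0.0849     1.6879     0.3185]
  [   0.5096     0.1274     1.9108]
The output multiplier for sector j is the column-j sum of the Leontief inverse (I − A)⁻¹ = adj(I−A) / det(I−A).
Column H of adj(I−A): (0.3900, 0.0200, 0.1200); det(I−A) = 0.2355.
m_H = (0.3900 + 0.0200 + 0.1200) / 0.2355 = 0.53 / 0.2355 ≈ 2.251.

m_H = 2.251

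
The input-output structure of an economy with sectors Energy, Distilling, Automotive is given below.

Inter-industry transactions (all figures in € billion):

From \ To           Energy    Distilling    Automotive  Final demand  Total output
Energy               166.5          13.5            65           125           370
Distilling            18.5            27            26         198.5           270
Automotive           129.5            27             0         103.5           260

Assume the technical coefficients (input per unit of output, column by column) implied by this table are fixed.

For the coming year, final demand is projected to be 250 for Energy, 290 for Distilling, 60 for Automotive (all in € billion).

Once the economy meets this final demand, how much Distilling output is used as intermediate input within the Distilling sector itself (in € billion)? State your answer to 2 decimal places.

z_DD = 39.34

Technical coefficients a_ij = z_ij / X_j:
  a_EE = 166.5/370 = 0.45, a_DE = 18.5/370 = 0.05, a_AE = 129.5/370 = 0.35
  a_ED = 13.5/270 = 0.05, a_DD = 27/270 = 0.10, a_AD = 27/270 = 0.10
  a_EA = 65/260 = 0.25, a_DA = 26/260 = 0.10, a_AA = 0/260 = 0.00
I − A =
  [   0.55    -0.05    -0.25]
  [  -0.05     0.90    -0.10]
  [  -0.35    -0.10     1.00]
Cofactors of I−A, C_ij = (−1)^(i+j)·(minor ij) (rows/columns in the sector order above):
  C_11 = (0.90)(1.00) − (-0.10)(-0.10) = 0.8900
  C_12 = −[(-0.05)(1.00) − (-0.10)(-0.35)] = 0.0850
  C_13 = (-0.05)(-0.10) − (0.90)(-0.35) = 0.3200
  C_21 = −[(-0.05)(1.00) − (-0.25)(-0.10)] = 0.0750
  C_22 = (0.55)(1.00) − (-0.25)(-0.35) = 0.4625
  C_23 = −[(0.55)(-0.10) − (-0.05)(-0.35)] = 0.0725
  C_31 = (-0.05)(-0.10) − (-0.25)(0.90) = 0.2300
  C_32 = −[(0.55)(-0.10) − (-0.25)(-0.05)] = 0.0675
  C_33 = (0.55)(0.90) − (-0.05)(-0.05) = 0.4925
det(I−A) = Σ_j (I−A)_1j·C_1j = (0.55)(0.8900) + (-0.05)(0.0850) + (-0.25)(0.3200) = 0.40525
adj(I−A) = Cᵀ =
  [ 0.8900   0.0750   0.2300]
  [ 0.0850   0.4625   0.0675]
  [ 0.3200   0.0725   0.4925]
(I − A)⁻¹ = adj(I−A) / det(I−A) ≈
  [   2.1962     0.1851     0.5676]
  [   0.2097     1.1413     0.1666]
  [   0.7896     0.1789     1.2153]
First solve x = (I − A)⁻¹ d = adj(I−A)·d / det(I−A); in particular x_D = (0.0850·250 + 0.4625·290 + 0.0675·60) / 0.40525 = 159.425 / 0.40525 ≈ 393.3991.
Intermediate flow from D to D: z_DD = a_DD · x_D = 0.10 × 159.425 / 0.40525 = 15.9425 / 0.40525 ≈ 39.34.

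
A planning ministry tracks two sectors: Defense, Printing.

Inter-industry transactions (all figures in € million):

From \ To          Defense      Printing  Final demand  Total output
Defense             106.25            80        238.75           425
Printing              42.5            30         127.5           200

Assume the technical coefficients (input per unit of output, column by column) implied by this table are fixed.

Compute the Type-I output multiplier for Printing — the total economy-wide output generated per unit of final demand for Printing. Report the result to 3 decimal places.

m_P = 1.925

Technical coefficients a_ij = z_ij / X_j:
  a_DD = 106.25/425 = 0.25, a_PD = 42.5/425 = 0.10
  a_DP = 80/200 = 0.40, a_PP = 30/200 = 0.15
I − A =
  [   0.75    -0.40]
  [  -0.10     0.85]
det(I−A) = (0.75)(0.85) − (-0.40)(-0.10) = 0.5975
adj(I−A) = [[0.85, 0.40], [0.10, 0.75]]
(I − A)⁻¹ = adj(I−A) / det(I−A) ≈
  [   1.4226     0.6695]
  [   0.1674     1.2552]
The output multiplier for sector j is the column-j sum of the Leontief inverse (I − A)⁻¹ = adj(I−A) / det(I−A).
Column P of adj(I−A): (0.40, 0.75); det(I−A) = 0.5975.
m_P = (0.40 + 0.75) / 0.5975 = 1.15 / 0.5975 ≈ 1.925.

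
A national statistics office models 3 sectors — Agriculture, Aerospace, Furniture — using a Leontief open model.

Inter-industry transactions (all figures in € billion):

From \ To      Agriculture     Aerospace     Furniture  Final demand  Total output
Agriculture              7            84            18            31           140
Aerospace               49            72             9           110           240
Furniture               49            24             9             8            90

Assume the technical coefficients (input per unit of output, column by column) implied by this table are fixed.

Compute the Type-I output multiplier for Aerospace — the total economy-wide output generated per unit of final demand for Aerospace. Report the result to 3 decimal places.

m_2 = 3.258

Technical coefficients a_ij = z_ij / X_j:
  a_11 = 7/140 = 0.05, a_21 = 49/140 = 0.35, a_31 = 49/140 = 0.35
  a_12 = 84/240 = 0.35, a_22 = 72/240 = 0.30, a_32 = 24/240 = 0.10
  a_13 = 18/90 = 0.20, a_23 = 9/90 = 0.10, a_33 = 9/90 = 0.10
I − A =
  [   0.95    -0.35    -0.20]
  [  -0.35     0.70    -0.10]
  [  -0.35    -0.10     0.90]
Cofactors of I−A, C_ij = (−1)^(i+j)·(minor ij) (rows/columns in the sector order above):
  C_11 = (0.70)(0.90) − (-0.10)(-0.10) = 0.6200
  C_12 = −[(-0.35)(0.90) − (-0.10)(-0.35)] = 0.3500
  C_13 = (-0.35)(-0.10) − (0.70)(-0.35) = 0.2800
  C_21 = −[(-0.35)(0.90) − (-0.20)(-0.10)] = 0.3350
  C_22 = (0.95)(0.90) − (-0.20)(-0.35) = 0.7850
  C_23 = −[(0.95)(-0.10) − (-0.35)(-0.35)] = 0.2175
  C_31 = (-0.35)(-0.10) − (-0.20)(0.70) = 0.1750
  C_32 = −[(0.95)(-0.10) − (-0.20)(-0.35)] = 0.1650
  C_33 = (0.95)(0.70) − (-0.35)(-0.35) = 0.5425
det(I−A) = Σ_j (I−A)_1j·C_1j = (0.95)(0.6200) + (-0.35)(0.3500) + (-0.20)(0.2800) = 0.4105
adj(I−A) = Cᵀ =
  [ 0.6200   0.3350   0.1750]
  [ 0.3500   0.7850   0.1650]
  [ 0.2800   0.2175   0.5425]
(I − A)⁻¹ = adj(I−A) / det(I−A) ≈
  [   1.5104     0.8161     0.4263]
  [   0.8526     1.9123     0.4019]
  [   0.6821     0.5298     1.3216]
The output multiplier for sector j is the column-j sum of the Leontief inverse (I − A)⁻¹ = adj(I−A) / det(I−A).
Column 2 of adj(I−A): (0.3350, 0.7850, 0.2175); det(I−A) = 0.4105.
m_2 = (0.3350 + 0.7850 + 0.2175) / 0.4105 = 1.3375 / 0.4105 ≈ 3.258.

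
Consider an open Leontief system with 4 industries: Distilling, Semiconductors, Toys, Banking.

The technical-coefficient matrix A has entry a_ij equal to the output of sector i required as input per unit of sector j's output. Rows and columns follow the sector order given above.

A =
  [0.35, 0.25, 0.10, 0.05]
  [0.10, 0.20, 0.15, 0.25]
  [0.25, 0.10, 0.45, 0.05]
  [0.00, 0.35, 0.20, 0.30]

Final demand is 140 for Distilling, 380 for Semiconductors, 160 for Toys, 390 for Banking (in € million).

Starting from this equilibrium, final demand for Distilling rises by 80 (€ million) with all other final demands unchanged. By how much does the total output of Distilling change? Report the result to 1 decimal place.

I − A =
  [   0.65    -0.25    -0.10    -0.05]
  [  -0.10     0.80    -0.15    -0.25]
  [  -0.25    -0.10     0.55    -0.05]
  [   0.00    -0.35    -0.20     0.70]
Compute the cofactors C_ij = (−1)^(i+j)·(3×3 minor ij) of I−A; the adjugate is their transpose:
adj(I−A) = Cᵀ =
  [ 0.233750   0.113125   0.096625   0.064000]
  [ 0.076250   0.223750   0.108750   0.093125]
  [ 0.126875   0.105000   0.287875   0.067125]
  [ 0.074375   0.141875   0.136625   0.232125]
det(I−A) = Σ_j (I−A)_1j·C_1j = (0.65)(0.233750) + (-0.25)(0.076250) + (-0.10)(0.126875) + (-0.05)(0.074375) = 0.11646875
(I − A)⁻¹ = adj(I−A) / det(I−A) ≈
  [   2.0070     0.9713     0.8296     0.5495]
  [   0.6547     1.9211     0.9337     0.7996]
  [   1.0893     0.9015     2.4717     0.5763]
  [   0.6386     1.2181     1.1731     1.9930]
Δx = (I − A)⁻¹ Δd with Δd having +80 in the Distilling component and 0 elsewhere.
So Δx_D = L_DD · (+80), where L_DD = adj(I−A)_DD / det(I−A) = 0.233750 / 0.11646875.
Δx_D = 0.233750 × (+80) / 0.11646875 = 18.70 / 0.11646875 ≈ 160.6.

Δx_D = 160.6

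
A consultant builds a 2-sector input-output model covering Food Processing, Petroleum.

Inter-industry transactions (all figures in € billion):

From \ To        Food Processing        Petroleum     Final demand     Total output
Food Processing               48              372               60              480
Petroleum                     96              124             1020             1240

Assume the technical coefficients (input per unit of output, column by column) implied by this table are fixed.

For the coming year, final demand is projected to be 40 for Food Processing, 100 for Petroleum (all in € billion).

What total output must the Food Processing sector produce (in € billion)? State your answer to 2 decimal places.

x_1 = 88.00

Technical coefficients a_ij = z_ij / X_j:
  a_11 = 48/480 = 0.10, a_21 = 96/480 = 0.20
  a_12 = 372/1240 = 0.30, a_22 = 124/1240 = 0.10
I − A =
  [   0.90    -0.30]
  [  -0.20     0.90]
det(I−A) = (0.90)(0.90) − (-0.30)(-0.20) = 0.7500
adj(I−A) = [[0.90, 0.30], [0.20, 0.90]]
(I − A)⁻¹ = adj(I−A) / det(I−A) ≈
  [   1.2000     0.4000]
  [   0.2667     1.2000]
x = (I − A)⁻¹ d = adj(I−A)·d / det(I−A), with det(I−A) = 0.7500:
  x_1 = (0.90·40 + 0.30·100) / 0.7500 = 66.00 / 0.7500 = 88.00
  x_2 = (0.20·40 + 0.90·100) / 0.7500 = 98.00 / 0.7500 ≈ 130.67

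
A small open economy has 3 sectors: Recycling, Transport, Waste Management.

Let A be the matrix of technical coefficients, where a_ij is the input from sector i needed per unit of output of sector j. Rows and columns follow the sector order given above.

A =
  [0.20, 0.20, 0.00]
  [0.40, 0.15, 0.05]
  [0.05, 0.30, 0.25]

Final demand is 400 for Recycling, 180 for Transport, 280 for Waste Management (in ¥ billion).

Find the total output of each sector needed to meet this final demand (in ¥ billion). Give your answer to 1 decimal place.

x_1 = 637.3, x_2 = 549.0, x_3 = 635.4

I − A =
  [   0.80    -0.20     0.00]
  [  -0.40     0.85    -0.05]
  [  -0.05    -0.30     0.75]
Cofactors of I−A, C_ij = (−1)^(i+j)·(minor ij) (rows/columns in the sector order above):
  C_11 = (0.85)(0.75) − (-0.05)(-0.30) = 0.6225
  C_12 = −[(-0.40)(0.75) − (-0.05)(-0.05)] = 0.3025
  C_13 = (-0.40)(-0.30) − (0.85)(-0.05) = 0.1625
  C_21 = −[(-0.20)(0.75) − (0.00)(-0.30)] = 0.1500
  C_22 = (0.80)(0.75) − (0.00)(-0.05) = 0.6000
  C_23 = −[(0.80)(-0.30) − (-0.20)(-0.05)] = 0.2500
  C_31 = (-0.20)(-0.05) − (0.00)(0.85) = 0.0100
  C_32 = −[(0.80)(-0.05) − (0.00)(-0.40)] = 0.0400
  C_33 = (0.80)(0.85) − (-0.20)(-0.40) = 0.6000
det(I−A) = Σ_j (I−A)_1j·C_1j = (0.80)(0.6225) + (-0.20)(0.3025) + (0.00)(0.1625) = 0.4375
adj(I−A) = Cᵀ =
  [ 0.6225   0.1500   0.0100]
  [ 0.3025   0.6000   0.0400]
  [ 0.1625   0.2500   0.6000]
(I − A)⁻¹ = adj(I−A) / det(I−A) ≈
  [   1.4229     0.3429     0.0229]
  [   0.6914     1.3714     0.0914]
  [   0.3714     0.5714     1.3714]
x = (I − A)⁻¹ d = adj(I−A)·d / det(I−A), with det(I−A) = 0.4375:
  x_1 = (0.6225·400 + 0.1500·180 + 0.0100·280) / 0.4375 = 278.80 / 0.4375 ≈ 637.3
  x_2 = (0.3025·400 + 0.6000·180 + 0.0400·280) / 0.4375 = 240.20 / 0.4375 ≈ 549.0
  x_3 = (0.1625·400 + 0.2500·180 + 0.6000·280) / 0.4375 = 278.00 / 0.4375 ≈ 635.4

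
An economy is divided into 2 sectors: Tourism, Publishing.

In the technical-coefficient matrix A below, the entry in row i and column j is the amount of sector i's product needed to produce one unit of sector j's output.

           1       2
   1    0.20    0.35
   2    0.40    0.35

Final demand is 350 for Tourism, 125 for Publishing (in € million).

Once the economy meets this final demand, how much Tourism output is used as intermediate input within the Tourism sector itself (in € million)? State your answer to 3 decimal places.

z_11 = 142.763

I − A =
  [   0.80    -0.35]
  [  -0.40     0.65]
det(I−A) = (0.80)(0.65) − (-0.35)(-0.40) = 0.3800
adj(I−A) = [[0.65, 0.35], [0.40, 0.80]]
(I − A)⁻¹ = adj(I−A) / det(I−A) ≈
  [   1.7105     0.9211]
  [   1.0526     2.1053]
First solve x = (I − A)⁻¹ d = adj(I−A)·d / det(I−A); in particular x_1 = (0.65·350 + 0.35·125) / 0.3800 = 271.25 / 0.3800 ≈ 713.81579.
Intermediate flow from 1 to 1: z_11 = a_11 · x_1 = 0.20 × 271.25 / 0.3800 = 54.25 / 0.3800 ≈ 142.763.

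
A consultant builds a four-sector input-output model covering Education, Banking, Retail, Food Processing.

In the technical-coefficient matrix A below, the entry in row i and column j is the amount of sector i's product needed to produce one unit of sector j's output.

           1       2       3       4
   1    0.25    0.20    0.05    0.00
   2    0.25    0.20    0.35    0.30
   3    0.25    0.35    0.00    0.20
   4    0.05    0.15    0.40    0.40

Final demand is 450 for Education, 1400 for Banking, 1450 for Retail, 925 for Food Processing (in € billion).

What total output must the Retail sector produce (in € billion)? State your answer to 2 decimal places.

x_3 = 7725.82

I − A =
  [   0.75    -0.20    -0.05     0.00]
  [  -0.25     0.80    -0.35    -0.30]
  [  -0.25    -0.35     1.00    -0.20]
  [  -0.05    -0.15    -0.40     0.60]
Compute the cofactors C_ij = (−1)^(i+j)·(3×3 minor ij) of I−A; the adjugate is their transpose:
adj(I−A) = Cᵀ =
  [ 0.24500   0.11600   0.08775   0.08725]
  [ 0.23100   0.38200   0.25575   0.27625]
  [ 0.18200   0.21200   0.29325   0.20375]
  [ 0.19950   0.24650   0.26675   0.42625]
det(I−A) = Σ_j (I−A)_1j·C_1j = (0.75)(0.24500) + (-0.20)(0.23100) + (-0.05)(0.18200) + (0.00)(0.19950) = 0.12845
(I − A)⁻¹ = adj(I−A) / det(I−A) ≈
  [   1.9074     0.9031     0.6831     0.6793]
  [   1.7984     2.9739     1.9910     2.1506]
  [   1.4169     1.6504     2.2830     1.5862]
  [   1.5531     1.9190     2.0767     3.3184]
x = (I − A)⁻¹ d = adj(I−A)·d / det(I−A), with det(I−A) = 0.12845:
  x_1 = (0.24500·450 + 0.11600·1400 + 0.08775·1450 + 0.08725·925) / 0.12845 = 480.59375 / 0.12845 ≈ 3741.49
  x_2 = (0.23100·450 + 0.38200·1400 + 0.25575·1450 + 0.27625·925) / 0.12845 = 1265.11875 / 0.12845 ≈ 9849.11
  x_3 = (0.18200·450 + 0.21200·1400 + 0.29325·1450 + 0.20375·925) / 0.12845 = 992.38125 / 0.12845 ≈ 7725.82
  x_4 = (0.19950·450 + 0.24650·1400 + 0.26675·1450 + 0.42625·925) / 0.12845 = 1215.94375 / 0.12845 ≈ 9466.28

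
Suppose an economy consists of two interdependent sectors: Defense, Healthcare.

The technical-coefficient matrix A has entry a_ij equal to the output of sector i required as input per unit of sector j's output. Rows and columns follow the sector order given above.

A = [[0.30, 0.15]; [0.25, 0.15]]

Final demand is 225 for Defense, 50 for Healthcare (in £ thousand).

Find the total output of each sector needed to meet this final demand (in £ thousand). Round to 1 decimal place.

x_D = 356.5, x_H = 163.7

I − A =
  [   0.70    -0.15]
  [  -0.25     0.85]
det(I−A) = (0.70)(0.85) − (-0.15)(-0.25) = 0.5575
adj(I−A) = [[0.85, 0.15], [0.25, 0.70]]
(I − A)⁻¹ = adj(I−A) / det(I−A) ≈
  [   1.5247     0.2691]
  [   0.4484     1.2556]
x = (I − A)⁻¹ d = adj(I−A)·d / det(I−A), with det(I−A) = 0.5575:
  x_D = (0.85·225 + 0.15·50) / 0.5575 = 198.75 / 0.5575 ≈ 356.5
  x_H = (0.25·225 + 0.70·50) / 0.5575 = 91.25 / 0.5575 ≈ 163.7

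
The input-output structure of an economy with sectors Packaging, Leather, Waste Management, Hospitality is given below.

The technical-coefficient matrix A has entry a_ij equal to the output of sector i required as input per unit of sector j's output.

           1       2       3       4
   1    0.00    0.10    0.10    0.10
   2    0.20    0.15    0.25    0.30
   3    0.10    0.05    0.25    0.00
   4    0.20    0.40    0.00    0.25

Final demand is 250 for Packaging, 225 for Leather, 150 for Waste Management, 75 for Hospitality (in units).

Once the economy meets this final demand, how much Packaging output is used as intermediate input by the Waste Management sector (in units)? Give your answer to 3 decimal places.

I − A =
  [   1.00    -0.10    -0.10    -0.10]
  [  -0.20     0.85    -0.25    -0.30]
  [  -0.10    -0.05     0.75     0.00]
  [  -0.20    -0.40     0.00     0.75]
Compute the cofactors C_ij = (−1)^(i+j)·(3×3 minor ij) of I−A; the adjugate is their transpose:
adj(I−A) = Cᵀ =
  [ 0.37875   0.09000   0.08050   0.08650]
  [ 0.17625   0.54000   0.20350   0.23950]
  [ 0.06225   0.04800   0.47150   0.02750]
  [ 0.19500   0.31200   0.13000   0.59800]
det(I−A) = Σ_j (I−A)_1j·C_1j = (1.00)(0.37875) + (-0.10)(0.17625) + (-0.10)(0.06225) + (-0.10)(0.19500) = 0.3354
(I − A)⁻¹ = adj(I−A) / det(I−A) ≈
  [   1.1292     0.2683     0.2400     0.2579]
  [   0.5255     1.6100     0.6067     0.7141]
  [   0.1856     0.1431     1.4058     0.0820]
  [   0.5814     0.9302     0.3876     1.7829]
First solve x = (I − A)⁻¹ d = adj(I−A)·d / det(I−A); in particular x_3 = (0.06225·250 + 0.04800·225 + 0.47150·150 + 0.02750·75) / 0.3354 = 99.15 / 0.3354 ≈ 295.61717.
Intermediate flow from 1 to 3: z_13 = a_13 · x_3 = 0.10 × 99.15 / 0.3354 = 9.915 / 0.3354 ≈ 29.562.

z_13 = 29.562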